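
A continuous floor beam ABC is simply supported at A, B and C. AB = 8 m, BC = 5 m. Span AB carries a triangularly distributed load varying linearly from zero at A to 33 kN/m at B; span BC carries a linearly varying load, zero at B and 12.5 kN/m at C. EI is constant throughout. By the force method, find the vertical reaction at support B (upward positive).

Release continuity at B by inserting a hinge; the redundant is the internal moment M_B. The primary structure is two simply-supported spans AB and BC.
Discontinuity in slope at B on the released structure — sum the simple-span end rotations:
  span AB: triangular load, peak 33: w₀L³/(45EI) = 375.5/EI
  span BC: triangular load, peak 12.5: 7w₀L³/(360EI) = 30.38/EI
  relative rotation θ_0 = (375.5 + 30.38)/EI = 405.8/EI
A unit hogging moment at B produces rotation L₁/(3EI) + L₂/(3EI) = 4.333/EI.
Compatibility: M_B·(L₁+L₂)/(3EI) = θ_0, giving M_B = 93.66 kN·m (hogging).
Span AB, ΣM about A with M_B applied at B: R_B^{AB}·8 = 704 + 93.66, so R_B^{AB} = 99.71 kN and R_A = 132 − 99.71 = 32.29 kN.
Span BC, ΣM about C: R_B^{BC}·5 = 52.08 + 93.66, so R_B^{BC} = 29.15 kN and R_C = 31.25 − 29.15 = 2.102 kN.
R_B = 99.71 + 29.15 = 128.9 kN.

R_B = 128.9 kN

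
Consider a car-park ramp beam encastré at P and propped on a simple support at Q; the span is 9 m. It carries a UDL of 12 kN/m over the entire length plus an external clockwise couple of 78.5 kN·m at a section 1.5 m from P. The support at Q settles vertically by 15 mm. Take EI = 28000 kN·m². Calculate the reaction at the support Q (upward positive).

Choose R_Q as the redundant. The primary structure is the cantilever fixed at P.
Primary-structure tip deflection at Q by superposition:
  UDL 12: wL⁴/(8EI) = 9842/EI
  clockwise couple 78.5 at a = 1.5: M₀a(2L − a)/(2EI) = 971.4/EI
  δ_0 = 10813/EI
Flexibility coefficient — unit upward force at Q: δ_{QQ} = L³/(3EI) = 243/EI.
With EI = 28000 kN·m²: δ_0 = 0.38618 m and δ_{QQ} = 0.008679 m/kN.
Compatibility — the beam at Q must follow the support down by 0.015 m: δ_0 − R_Q·δ_{QQ} = 0.015, so R_Q = (0.38618 − 0.015)/0.008679 = 42.77 kN.

R_Q = 42.77 kN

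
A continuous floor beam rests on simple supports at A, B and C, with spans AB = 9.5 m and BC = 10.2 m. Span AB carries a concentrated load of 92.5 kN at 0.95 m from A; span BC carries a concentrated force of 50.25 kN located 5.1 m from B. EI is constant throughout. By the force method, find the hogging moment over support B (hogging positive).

M_B = 70.74 kN·m

Insert a hinge at B; M_B is the redundant, and each span becomes simply supported.
Rotations at B on the released spans (each span's end-slope, ×1/EI):
  span AB: point load 92.5 at a = 0.95: Pab(L + a)/(6LEI) = 137.7/EI
  span BC: point load 50.25 at a = 5.1: Pab(L + b)/(6LEI) = 326.8/EI
  relative rotation θ_0 = (137.7 + 326.8)/EI = 464.5/EI
A unit hogging moment at B produces rotation L₁/(3EI) + L₂/(3EI) = 6.567/EI.
Compatibility: M_B·(L₁+L₂)/(3EI) = θ_0, giving M_B = 70.74 kN·m (hogging).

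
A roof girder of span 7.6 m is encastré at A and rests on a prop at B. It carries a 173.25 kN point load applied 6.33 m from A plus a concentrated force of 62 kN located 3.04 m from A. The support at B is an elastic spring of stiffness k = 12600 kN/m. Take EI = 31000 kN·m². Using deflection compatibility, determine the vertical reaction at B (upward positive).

Remove the prop at B; the released (primary) structure is a cantilever built in at A.
Primary-structure tip deflection at B by superposition:
  point load 173.25 at a = 6.33: Pa²(3L − a)/(6EI) = 19056/EI
  point load 62 at a = 3.04: Pa²(3L − a)/(6EI) = 1887/EI
  δ_0 = 20943/EI
Flexibility coefficient — unit upward force at B: δ_{BB} = L³/(3EI) = 146.3/EI.
With EI = 31000 kN·m²: δ_0 = 0.67557 m and δ_{BB} = 0.00472 m/kN.
Compatibility — the spring shortens by R_B/k under the reaction it provides: δ_0 − R_B·δ_{BB} = R_B/k. With 1/k = 0.000079 m/kN, R_B = δ_0 / (δ_{BB} + 1/k) = 0.67557 / (0.00472 + 0.000079) = 140.8 kN.

R_B = 140.8 kN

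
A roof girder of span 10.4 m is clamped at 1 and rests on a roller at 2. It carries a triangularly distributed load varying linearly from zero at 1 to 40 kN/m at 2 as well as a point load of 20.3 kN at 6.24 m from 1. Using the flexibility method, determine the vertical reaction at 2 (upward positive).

R_2 = 123.2 kN

Choose R_2 as the redundant. The primary structure is the cantilever fixed at 1.
Downward deflection at the released point 2 due to the loads:
  triangular load, peak 40 at the free end: 11w₀L⁴/(120EI) = 42895/EI
  point load 20.3 at a = 6.24: Pa²(3L − a)/(6EI) = 3288/EI
  δ_0 = 46183/EI
Flexibility coefficient — unit upward force at 2: δ_{22} = L³/(3EI) = 375/EI.
The prop prevents deflection at 2: R_2 = δ_0/δ_{22} = 46183/375 = 123.2 kN.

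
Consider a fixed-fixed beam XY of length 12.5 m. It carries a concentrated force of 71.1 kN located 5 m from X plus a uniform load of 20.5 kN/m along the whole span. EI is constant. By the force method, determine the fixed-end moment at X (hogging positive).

M_X = 394.9 kN·m

Release both end moments; the primary structure is a simply-supported span XY with redundants M_X and M_Y.
End rotations of the released simple span under the applied load (×1/EI):
  at X: point load 71.1 at a = 5: Pab(L + b)/(6LEI) = 711/EI
  at Y: point load 71.1 at a = 5: Pab(L + a)/(6LEI) = 622.1/EI
  at X: UDL 20.5: wL³/(24EI) = 1668/EI
  at Y: UDL 20.5: wL³/(24EI) = 1668/EI
  θ_X0 = 2379/EI,  θ_Y0 = 2290/EI
Flexibility coefficients: a unit moment at one end gives L/(3EI) there and L/(6EI) at the far end, so f₁₁ = f₂₂ = 4.167/EI and f₁₂ = f₂₁ = 2.083/EI.
Compatibility — zero rotation at each built-in end:
  4.167 M_X + 2.083 M_Y = 2379
  2.083 M_X + 4.167 M_Y = 2290
Solving the pair gives M_X = 394.9 kN·m and M_Y = 352.2 kN·m (hogging).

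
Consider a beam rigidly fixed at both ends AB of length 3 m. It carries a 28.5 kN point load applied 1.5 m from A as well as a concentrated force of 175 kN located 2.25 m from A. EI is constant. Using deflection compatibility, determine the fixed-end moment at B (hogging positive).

Take the two fixed-end moments M_A, M_B as redundants; the released structure is the simple span AB.
On the primary (simply-supported) span, the end slopes from the loading are:
  at A: point load 28.5 at a = 1.5: Pab(L + b)/(6LEI) = 16.03/EI
  at B: point load 28.5 at a = 1.5: Pab(L + a)/(6LEI) = 16.03/EI
  at A: point load 175 at a = 2.25: Pab(L + b)/(6LEI) = 61.52/EI
  at B: point load 175 at a = 2.25: Pab(L + a)/(6LEI) = 86.13/EI
  θ_A0 = 77.55/EI,  θ_B0 = 102.2/EI
Flexibility coefficients: a unit moment at one end gives L/(3EI) there and L/(6EI) at the far end, so f₁₁ = f₂₂ = 1/EI and f₁₂ = f₂₁ = 0.5/EI.
Compatibility — zero rotation at each built-in end:
  1 M_A + 0.5 M_B = 77.55
  0.5 M_A + 1 M_B = 102.2
Solving the pair gives M_A = 35.3 kN·m and M_B = 84.52 kN·m (hogging).

M_B = 84.52 kN·m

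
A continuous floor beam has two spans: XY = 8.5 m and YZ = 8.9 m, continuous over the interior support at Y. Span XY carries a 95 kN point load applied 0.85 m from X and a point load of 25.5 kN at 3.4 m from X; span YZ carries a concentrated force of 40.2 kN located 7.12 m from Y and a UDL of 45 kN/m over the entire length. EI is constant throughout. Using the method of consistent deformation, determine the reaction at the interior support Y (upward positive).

R_Y = 293 kN

Take M_Y as the redundant. Released structure: two simple spans XY and YZ with a hinge at Y.
End slopes at the hinge Y, treating each span as simply supported:
  span XY: point load 95 at a = 0.85: Pab(L + a)/(6LEI) = 113.3/EI
  span XY: point load 25.5 at a = 3.4: Pab(L + a)/(6LEI) = 103.2/EI
  span YZ: point load 40.2 at a = 7.12: Pab(L + b)/(6LEI) = 101.9/EI
  span YZ: UDL 45: wL³/(24EI) = 1322/EI
  relative rotation θ_0 = (216.4 + 1424)/EI = 1640/EI
A unit hogging moment at Y produces rotation L₁/(3EI) + L₂/(3EI) = 5.8/EI.
Compatibility: M_Y·(L₁+L₂)/(3EI) = θ_0, giving M_Y = 282.8 kN·m (hogging).
Span XY, ΣM about X with M_Y applied at Y: R_Y^{XY}·8.5 = 167.4 + 282.8, so R_Y^{XY} = 52.97 kN and R_X = 120.5 − 52.97 = 67.53 kN.
Span YZ, ΣM about Z: R_Y^{YZ}·8.9 = 1854 + 282.8, so R_Y^{YZ} = 240.1 kN and R_Z = 440.7 − 240.1 = 200.6 kN.
R_Y = 52.97 + 240.1 = 293 kN.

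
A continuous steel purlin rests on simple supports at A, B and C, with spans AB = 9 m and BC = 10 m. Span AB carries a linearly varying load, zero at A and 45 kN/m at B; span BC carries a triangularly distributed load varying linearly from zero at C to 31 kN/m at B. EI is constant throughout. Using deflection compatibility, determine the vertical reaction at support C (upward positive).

Take M_B as the redundant. Released structure: two simple spans AB and BC with a hinge at B.
Discontinuity in slope at B on the released structure — sum the simple-span end rotations:
  span AB: triangular load, peak 45: w₀L³/(45EI) = 729/EI
  span BC: triangular load, peak 31: w₀L³/(45EI) = 688.9/EI
  relative rotation θ_0 = (729 + 688.9)/EI = 1418/EI
A unit hogging moment at B produces rotation L₁/(3EI) + L₂/(3EI) = 6.333/EI.
Slope continuity at B: θ_0 = M_B·6.333/EI, so M_B = 1418/6.333 = 223.9 kN·m (hogging).
Span BC, ΣM about C: R_B^{BC}·10 = 1033 + 223.9, so R_B^{BC} = 125.7 kN and R_C = 155 − 125.7 = 29.28 kN.

R_C = 29.28 kN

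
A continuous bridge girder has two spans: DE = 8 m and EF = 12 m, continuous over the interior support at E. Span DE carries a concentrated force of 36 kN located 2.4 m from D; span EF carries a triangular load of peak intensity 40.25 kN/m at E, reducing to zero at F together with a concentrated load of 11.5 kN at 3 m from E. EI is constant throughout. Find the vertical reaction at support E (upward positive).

Take M_E as the redundant. Released structure: two simple spans DE and EF with a hinge at E.
Discontinuity in slope at E on the released structure — sum the simple-span end rotations:
  span DE: point load 36 at a = 2.4: Pab(L + a)/(6LEI) = 104.8/EI
  span EF: triangular load, peak 40.25: w₀L³/(45EI) = 1546/EI
  span EF: point load 11.5 at a = 3: Pab(L + b)/(6LEI) = 90.56/EI
  relative rotation θ_0 = (104.8 + 1636)/EI = 1741/EI
A unit hogging moment at E produces rotation L₁/(3EI) + L₂/(3EI) = 6.667/EI.
Slope continuity at E: θ_0 = M_E·6.667/EI, so M_E = 1741/6.667 = 261.1 kN·m (hogging).
Span DE, ΣM about D with M_E applied at E: R_E^{DE}·8 = 86.4 + 261.1, so R_E^{DE} = 43.44 kN and R_D = 36 − 43.44 = -7.444 kN.
Span EF, ΣM about F: R_E^{EF}·12 = 2036 + 261.1, so R_E^{EF} = 191.4 kN and R_F = 253 − 191.4 = 61.61 kN.
R_E = 43.44 + 191.4 = 234.8 kN.

R_E = 234.8 kN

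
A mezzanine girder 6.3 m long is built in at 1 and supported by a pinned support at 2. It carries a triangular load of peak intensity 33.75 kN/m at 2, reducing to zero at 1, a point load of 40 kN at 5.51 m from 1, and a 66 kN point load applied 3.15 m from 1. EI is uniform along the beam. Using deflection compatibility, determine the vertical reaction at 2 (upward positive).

R_2 = 111.6 kN

Choose R_2 as the redundant. The primary structure is the cantilever fixed at 1.
Downward deflection at the released point 2 due to the loads:
  triangular load, peak 33.75 at the free end: 11w₀L⁴/(120EI) = 4874/EI
  point load 40 at a = 5.51: Pa²(3L − a)/(6EI) = 2710/EI
  point load 66 at a = 3.15: Pa²(3L − a)/(6EI) = 1719/EI
  δ_0 = 9303/EI
Tip deflection under a unit load at 2: L³/(3EI) = 83.35/EI.
The prop prevents deflection at 2: R_2 = δ_0/δ_{22} = 9303/83.35 = 111.6 kN.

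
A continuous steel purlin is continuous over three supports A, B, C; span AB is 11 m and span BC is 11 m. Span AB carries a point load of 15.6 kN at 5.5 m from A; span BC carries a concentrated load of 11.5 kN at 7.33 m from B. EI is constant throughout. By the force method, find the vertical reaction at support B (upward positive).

Insert a hinge at B; M_B is the redundant, and each span becomes simply supported.
End slopes at the hinge B, treating each span as simply supported:
  span AB: point load 15.6 at a = 5.5: Pab(L + a)/(6LEI) = 118/EI
  span BC: point load 11.5 at a = 7.33: Pab(L + b)/(6LEI) = 68.76/EI
  relative rotation θ_0 = (118 + 68.76)/EI = 186.7/EI
A unit hogging moment at B produces rotation L₁/(3EI) + L₂/(3EI) = 7.333/EI.
Slope continuity at B: θ_0 = M_B·7.333/EI, so M_B = 186.7/7.333 = 25.46 kN·m (hogging).
Span AB, ΣM about A with M_B applied at B: R_B^{AB}·11 = 85.8 + 25.46, so R_B^{AB} = 10.11 kN and R_A = 15.6 − 10.11 = 5.485 kN.
Span BC, ΣM about C: R_B^{BC}·11 = 42.2 + 25.46, so R_B^{BC} = 6.152 kN and R_C = 11.5 − 6.152 = 5.348 kN.
R_B = 10.11 + 6.152 = 16.27 kN.

R_B = 16.27 kN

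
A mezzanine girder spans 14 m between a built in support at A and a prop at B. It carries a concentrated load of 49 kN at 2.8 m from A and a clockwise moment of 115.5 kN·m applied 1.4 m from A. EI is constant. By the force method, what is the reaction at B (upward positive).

Release the roller at B. Primary structure: cantilever fixed at A.
Downward deflection at the released point B due to the loads:
  point load 49 at a = 2.8: Pa²(3L − a)/(6EI) = 2510/EI
  clockwise couple 115.5 at a = 1.4: M₀a(2L − a)/(2EI) = 2151/EI
  δ_0 = 4660/EI
Tip deflection under a unit load at B: L³/(3EI) = 914.7/EI.
Compatibility at B: δ_0 − R_B·δ_{BB} = 0, so R_B = 4660/914.7 = 5.095 kN.

R_B = 5.095 kN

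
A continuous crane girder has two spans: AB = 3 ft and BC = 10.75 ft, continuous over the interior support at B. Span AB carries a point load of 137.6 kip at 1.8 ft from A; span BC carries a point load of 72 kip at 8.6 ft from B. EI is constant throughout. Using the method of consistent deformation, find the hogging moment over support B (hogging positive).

M_B = 75.38 kip·ft

Take M_B as the redundant. Released structure: two simple spans AB and BC with a hinge at B.
Rotations at B on the released spans (each span's end-slope, ×1/EI):
  span AB: point load 137.6 at a = 1.8: Pab(L + a)/(6LEI) = 79.26/EI
  span BC: point load 72 at a = 8.6: Pab(L + b)/(6LEI) = 266.3/EI
  relative rotation θ_0 = (79.26 + 266.3)/EI = 345.5/EI
A unit hogging moment at B produces rotation L₁/(3EI) + L₂/(3EI) = 4.583/EI.
Compatibility: M_B·(L₁+L₂)/(3EI) = θ_0, giving M_B = 75.38 kip·ft (hogging).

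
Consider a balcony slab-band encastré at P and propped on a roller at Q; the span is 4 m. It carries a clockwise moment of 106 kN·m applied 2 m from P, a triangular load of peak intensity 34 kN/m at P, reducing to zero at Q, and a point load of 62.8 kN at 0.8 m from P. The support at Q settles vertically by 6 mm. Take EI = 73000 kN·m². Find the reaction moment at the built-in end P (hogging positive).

M_P = 141.3 kN·m

Take the reaction at Q as the redundant and release it; the primary structure is a cantilever fixed at P.
Primary-structure tip deflection at Q by superposition:
  clockwise couple 106 at a = 2: M₀a(2L − a)/(2EI) = 636/EI
  triangular load, peak 34 at the fixed end: w₀L⁴/(30EI) = 290.1/EI
  point load 62.8 at a = 0.8: Pa²(3L − a)/(6EI) = 75.03/EI
  δ_0 = 1001/EI
Tip deflection under a unit load at Q: L³/(3EI) = 21.33/EI.
With EI = 73000 kN·m²: δ_0 = 0.013714 m and δ_{QQ} = 0.000292 m/kN.
Compatibility — the beam at Q must follow the support down by 0.006 m: δ_0 − R_Q·δ_{QQ} = 0.006, so R_Q = (0.013714 − 0.006)/0.000292 = 26.4 kN.
Moment equilibrium about P: M_P = Σ(load moments about P) − R_Q·L = 246.9 − 26.4×4 = 141.3 kN·m.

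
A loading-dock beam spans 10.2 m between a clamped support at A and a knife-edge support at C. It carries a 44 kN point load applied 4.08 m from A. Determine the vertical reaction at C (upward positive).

Remove the prop at C; the released (primary) structure is a cantilever built in at A.
Free-end deflection of the primary structure under the applied loading (downward +):
  point load 44 at a = 4.08: Pa²(3L − a)/(6EI) = 3237/EI
Tip deflection under a unit load at C: L³/(3EI) = 353.7/EI.
The prop prevents deflection at C: R_C = δ_0/δ_{CC} = 3237/353.7 = 9.152 kN.

R_C = 9.152 kN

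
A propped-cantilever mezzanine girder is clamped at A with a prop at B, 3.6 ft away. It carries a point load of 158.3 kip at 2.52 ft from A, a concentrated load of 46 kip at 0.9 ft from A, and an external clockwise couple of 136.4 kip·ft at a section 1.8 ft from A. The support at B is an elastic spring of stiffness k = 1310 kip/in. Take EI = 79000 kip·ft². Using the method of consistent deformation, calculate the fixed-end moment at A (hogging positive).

M_A = 207.3 kip·ft

Take the reaction at B as the redundant and release it; the primary structure is a cantilever fixed at A.
Deflection at B on the released cantilever, summing each load's contribution:
  point load 158.3 at a = 2.52: Pa²(3L − a)/(6EI) = 1387/EI
  point load 46 at a = 0.9: Pa²(3L − a)/(6EI) = 61.48/EI
  clockwise couple 136.4 at a = 1.8: M₀a(2L − a)/(2EI) = 662.9/EI
  δ_0 = 2112/EI
Flexibility coefficient — unit upward force at B: δ_{BB} = L³/(3EI) = 15.55/EI.
With EI = 79000 kip·ft²: δ_0 = 0.02673 ft and δ_{BB} = 0.000197 ft/kip.
Compatibility — the spring shortens by R_B/k under the reaction it provides: δ_0 − R_B·δ_{BB} = R_B/k. With 1/k = 1/(1310×12) ft/kip = 0.000064 ft/kip, R_B = δ_0 / (δ_{BB} + 1/k) = 0.02673 / (0.000197 + 0.000064) = 102.6 kip.
Moment equilibrium about A: M_A = Σ(load moments about A) − R_B·L = 576.7 − 102.6×3.6 = 207.3 kip·ft.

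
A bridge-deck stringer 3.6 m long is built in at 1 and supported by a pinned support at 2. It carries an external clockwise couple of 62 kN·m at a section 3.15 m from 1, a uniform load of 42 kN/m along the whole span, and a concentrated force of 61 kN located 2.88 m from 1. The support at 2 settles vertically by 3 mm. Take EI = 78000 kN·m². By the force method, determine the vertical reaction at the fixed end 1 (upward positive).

Release the roller at 2. Primary structure: cantilever fixed at 1.
Deflection at 2 on the released cantilever, summing each load's contribution:
  clockwise couple 62 at a = 3.15: M₀a(2L − a)/(2EI) = 395.5/EI
  UDL 42: wL⁴/(8EI) = 881.8/EI
  point load 61 at a = 2.88: Pa²(3L − a)/(6EI) = 667.9/EI
  δ_0 = 1945/EI
Flexibility coefficient — unit upward force at 2: δ_{22} = L³/(3EI) = 15.55/EI.
With EI = 78000 kN·m²: δ_0 = 0.024938 m and δ_{22} = 0.000199 m/kN.
Compatibility — the beam at 2 must follow the support down by 0.003 m: δ_0 − R_2·δ_{22} = 0.003, so R_2 = (0.024938 − 0.003)/0.000199 = 110 kN.
Vertical equilibrium: R_1 = ΣP − R_2 = 212.2 − 110 = 102.2 kN.

R_1 = 102.2 kN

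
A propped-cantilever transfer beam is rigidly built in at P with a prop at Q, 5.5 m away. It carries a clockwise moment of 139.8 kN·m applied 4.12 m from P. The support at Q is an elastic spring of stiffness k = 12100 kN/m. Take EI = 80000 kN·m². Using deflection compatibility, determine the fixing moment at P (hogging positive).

M_P = -35.77 kN·m

Choose R_Q as the redundant. The primary structure is the cantilever fixed at P.
Free-end deflection of the primary structure under the applied loading (downward +):
  clockwise couple 139.8 at a = 4.12: M₀a(2L − a)/(2EI) = 1981/EI
Tip deflection under a unit load at Q: L³/(3EI) = 55.46/EI.
With EI = 80000 kN·m²: δ_0 = 0.024767 m and δ_{QQ} = 0.000693 m/kN.
Compatibility — the spring shortens by R_Q/k under the reaction it provides: δ_0 − R_Q·δ_{QQ} = R_Q/k. With 1/k = 0.000083 m/kN, R_Q = δ_0 / (δ_{QQ} + 1/k) = 0.024767 / (0.000693 + 0.000083) = 31.92 kN.
Moment equilibrium about P: M_P = Σ(load moments about P) − R_Q·L = 139.8 − 31.92×5.5 = -35.77 kN·m.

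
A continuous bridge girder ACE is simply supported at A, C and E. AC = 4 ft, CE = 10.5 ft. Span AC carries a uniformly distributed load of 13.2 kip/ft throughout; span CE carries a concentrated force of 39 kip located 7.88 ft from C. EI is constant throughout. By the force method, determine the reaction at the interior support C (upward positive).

Release continuity at C by inserting a hinge; the redundant is the internal moment M_C. The primary structure is two simply-supported spans AC and CE.
End slopes at the hinge C, treating each span as simply supported:
  span AC: UDL 13.2: wL³/(24EI) = 35.2/EI
  span CE: point load 39 at a = 7.88: Pab(L + b)/(6LEI) = 167.7/EI
  relative rotation θ_0 = (35.2 + 167.7)/EI = 202.9/EI
A unit hogging moment at C produces rotation L₁/(3EI) + L₂/(3EI) = 4.833/EI.
Slope continuity at C: θ_0 = M_C·4.833/EI, so M_C = 202.9/4.833 = 41.98 kip·ft (hogging).
Span AC, ΣM about A with M_C applied at C: R_C^{AC}·4 = 105.6 + 41.98, so R_C^{AC} = 36.89 kip and R_A = 52.8 − 36.89 = 15.91 kip.
Span CE, ΣM about E: R_C^{CE}·10.5 = 102.2 + 41.98, so R_C^{CE} = 13.73 kip and R_E = 39 − 13.73 = 25.27 kip.
R_C = 36.89 + 13.73 = 50.62 kip.

R_C = 50.62 kip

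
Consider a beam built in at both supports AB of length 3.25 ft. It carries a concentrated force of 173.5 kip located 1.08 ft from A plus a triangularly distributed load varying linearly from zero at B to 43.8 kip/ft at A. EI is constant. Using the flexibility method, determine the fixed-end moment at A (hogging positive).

M_A = 106.7 kip·ft

Take the two fixed-end moments M_A, M_B as redundants; the released structure is the simple span AB.
Simple-span end rotations at A and B under the given loads:
  at A: point load 173.5 at a = 1.08: Pab(L + b)/(6LEI) = 113/EI
  at B: point load 173.5 at a = 1.08: Pab(L + a)/(6LEI) = 90.29/EI
  at A: triangular load, peak 43.8: w₀L³/(45EI) = 33.41/EI
  at B: triangular load, peak 43.8: 7w₀L³/(360EI) = 29.24/EI
  θ_A0 = 146.4/EI,  θ_B0 = 119.5/EI
Flexibility coefficients: a unit moment at one end gives L/(3EI) there and L/(6EI) at the far end, so f₁₁ = f₂₂ = 1.083/EI and f₁₂ = f₂₁ = 0.5417/EI.
Compatibility — zero rotation at each built-in end:
  1.083 M_A + 0.5417 M_B = 146.4
  0.5417 M_A + 1.083 M_B = 119.5
Solving the pair gives M_A = 106.7 kip·ft and M_B = 57 kip·ft (hogging).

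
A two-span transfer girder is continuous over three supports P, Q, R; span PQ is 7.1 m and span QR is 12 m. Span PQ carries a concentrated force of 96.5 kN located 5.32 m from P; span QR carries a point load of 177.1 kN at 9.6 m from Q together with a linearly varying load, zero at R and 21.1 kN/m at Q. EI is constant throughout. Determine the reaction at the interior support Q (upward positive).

R_Q = 258.8 kN

Take M_Q as the redundant. Released structure: two simple spans PQ and QR with a hinge at Q.
End slopes at the hinge Q, treating each span as simply supported:
  span PQ: point load 96.5 at a = 5.32: Pab(L + a)/(6LEI) = 266.4/EI
  span QR: point load 177.1 at a = 9.6: Pab(L + b)/(6LEI) = 816.1/EI
  span QR: triangular load, peak 21.1: w₀L³/(45EI) = 810.2/EI
  relative rotation θ_0 = (266.4 + 1626)/EI = 1893/EI
A unit hogging moment at Q produces rotation L₁/(3EI) + L₂/(3EI) = 6.367/EI.
Slope continuity at Q: θ_0 = M_Q·6.367/EI, so M_Q = 1893/6.367 = 297.3 kN·m (hogging).
Span PQ, ΣM about P with M_Q applied at Q: R_Q^{PQ}·7.1 = 513.4 + 297.3, so R_Q^{PQ} = 114.2 kN and R_P = 96.5 − 114.2 = -17.68 kN.
Span QR, ΣM about R: R_Q^{QR}·12 = 1438 + 297.3, so R_Q^{QR} = 144.6 kN and R_R = 303.7 − 144.6 = 159.1 kN.
R_Q = 114.2 + 144.6 = 258.8 kN.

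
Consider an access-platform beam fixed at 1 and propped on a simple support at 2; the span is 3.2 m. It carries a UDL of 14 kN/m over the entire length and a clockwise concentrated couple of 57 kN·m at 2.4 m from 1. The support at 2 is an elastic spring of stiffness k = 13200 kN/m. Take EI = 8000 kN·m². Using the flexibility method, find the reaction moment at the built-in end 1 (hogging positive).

M_1 = 1.804 kN·m

Choose R_2 as the redundant. The primary structure is the cantilever fixed at 1.
Free-end deflection of the primary structure under the applied loading (downward +):
  UDL 14: wL⁴/(8EI) = 183.5/EI
  clockwise couple 57 at a = 2.4: M₀a(2L − a)/(2EI) = 273.6/EI
  δ_0 = 457.1/EI
Tip deflection under a unit load at 2: L³/(3EI) = 10.92/EI.
With EI = 8000 kN·m²: δ_0 = 0.057138 m and δ_{22} = 0.001365 m/kN.
Compatibility — the spring shortens by R_2/k under the reaction it provides: δ_0 − R_2·δ_{22} = R_2/k. With 1/k = 0.000076 m/kN, R_2 = δ_0 / (δ_{22} + 1/k) = 0.057138 / (0.001365 + 0.000076) = 39.65 kN.
Moment equilibrium about 1: M_1 = Σ(load moments about 1) − R_2·L = 128.7 − 39.65×3.2 = 1.804 kN·m.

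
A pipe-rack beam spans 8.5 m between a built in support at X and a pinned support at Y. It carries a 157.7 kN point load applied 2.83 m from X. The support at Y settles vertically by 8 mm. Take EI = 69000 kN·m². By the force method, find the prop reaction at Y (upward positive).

Release the roller at Y. Primary structure: cantilever fixed at X.
Free-end deflection of the primary structure under the applied loading (downward +):
  point load 157.7 at a = 2.83: Pa²(3L − a)/(6EI) = 4772/EI
Tip deflection under a unit load at Y: L³/(3EI) = 204.7/EI.
With EI = 69000 kN·m²: δ_0 = 0.06916 m and δ_{YY} = 0.002967 m/kN.
Compatibility — the beam at Y must follow the support down by 0.008 m: δ_0 − R_Y·δ_{YY} = 0.008, so R_Y = (0.06916 − 0.008)/0.002967 = 20.61 kN.

R_Y = 20.61 kN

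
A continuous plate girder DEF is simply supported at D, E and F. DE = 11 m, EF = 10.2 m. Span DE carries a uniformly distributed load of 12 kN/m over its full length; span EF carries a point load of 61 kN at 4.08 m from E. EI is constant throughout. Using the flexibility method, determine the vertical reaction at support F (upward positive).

Release continuity at E by inserting a hinge; the redundant is the internal moment M_E. The primary structure is two simply-supported spans DE and EF.
End slopes at the hinge E, treating each span as simply supported:
  span DE: UDL 12: wL³/(24EI) = 665.5/EI
  span EF: point load 61 at a = 4.08: Pab(L + b)/(6LEI) = 406.2/EI
  relative rotation θ_0 = (665.5 + 406.2)/EI = 1072/EI
A unit hogging moment at E produces rotation L₁/(3EI) + L₂/(3EI) = 7.067/EI.
Slope continuity at E: θ_0 = M_E·7.067/EI, so M_E = 1072/7.067 = 151.7 kN·m (hogging).
Span EF, ΣM about F: R_E^{EF}·10.2 = 373.3 + 151.7, so R_E^{EF} = 51.47 kN and R_F = 61 − 51.47 = 9.532 kN.

R_F = 9.532 kN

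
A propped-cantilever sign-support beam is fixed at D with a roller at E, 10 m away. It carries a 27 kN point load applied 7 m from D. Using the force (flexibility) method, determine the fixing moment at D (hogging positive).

Take the reaction at E as the redundant and release it; the primary structure is a cantilever fixed at D.
Primary-structure tip deflection at E by superposition:
  point load 27 at a = 7: Pa²(3L − a)/(6EI) = 5072/EI
Tip deflection under a unit load at E: L³/(3EI) = 333.3/EI.
Compatibility at E: δ_0 − R_E·δ_{EE} = 0, so R_E = 5072/333.3 = 15.21 kN.
Moment equilibrium about D: M_D = Σ(load moments about D) − R_E·L = 189 − 15.21×10 = 36.85 kN·m.

M_D = 36.85 kN·m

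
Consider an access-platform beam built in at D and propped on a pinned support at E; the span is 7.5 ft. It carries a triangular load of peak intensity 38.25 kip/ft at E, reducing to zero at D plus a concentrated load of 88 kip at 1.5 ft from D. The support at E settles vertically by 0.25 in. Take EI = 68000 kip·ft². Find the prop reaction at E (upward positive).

R_E = 73.74 kip

Choose R_E as the redundant. The primary structure is the cantilever fixed at D.
Free-end deflection of the primary structure under the applied loading (downward +):
  triangular load, peak 38.25 at the free end: 11w₀L⁴/(120EI) = 11094/EI
  point load 88 at a = 1.5: Pa²(3L − a)/(6EI) = 693/EI
  δ_0 = 11787/EI
Flexibility coefficient — unit upward force at E: δ_{EE} = L³/(3EI) = 140.6/EI.
With EI = 68000 kip·ft²: δ_0 = 0.17334 ft and δ_{EE} = 0.002068 ft/kip.
Compatibility — the beam at E must follow the support down by 0.02083 ft: δ_0 − R_E·δ_{EE} = 0.02083, so R_E = (0.17334 − 0.02083)/0.002068 = 73.74 kip.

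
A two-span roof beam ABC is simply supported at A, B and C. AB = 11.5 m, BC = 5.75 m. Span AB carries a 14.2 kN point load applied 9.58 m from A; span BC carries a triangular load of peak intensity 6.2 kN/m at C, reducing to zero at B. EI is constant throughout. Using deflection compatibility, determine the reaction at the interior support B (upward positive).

Insert a hinge at B; M_B is the redundant, and each span becomes simply supported.
End slopes at the hinge B, treating each span as simply supported:
  span AB: point load 14.2 at a = 9.58: Pab(L + a)/(6LEI) = 79.8/EI
  span BC: triangular load, peak 6.2: 7w₀L³/(360EI) = 22.92/EI
  relative rotation θ_0 = (79.8 + 22.92)/EI = 102.7/EI
A unit hogging moment at B produces rotation L₁/(3EI) + L₂/(3EI) = 5.75/EI.
Compatibility: M_B·(L₁+L₂)/(3EI) = θ_0, giving M_B = 17.86 kN·m (hogging).
Span AB, ΣM about A with M_B applied at B: R_B^{AB}·11.5 = 136 + 17.86, so R_B^{AB} = 13.38 kN and R_A = 14.2 − 13.38 = 0.8175 kN.
Span BC, ΣM about C: R_B^{BC}·5.75 = 34.16 + 17.86, so R_B^{BC} = 9.048 kN and R_C = 17.82 − 9.048 = 8.777 kN.
R_B = 13.38 + 9.048 = 22.43 kN.

R_B = 22.43 kN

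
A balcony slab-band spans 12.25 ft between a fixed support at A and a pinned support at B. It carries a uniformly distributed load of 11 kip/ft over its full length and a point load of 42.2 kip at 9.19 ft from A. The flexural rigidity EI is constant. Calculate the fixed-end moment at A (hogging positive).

Remove the prop at B; the released (primary) structure is a cantilever built in at A.
Primary-structure tip deflection at B by superposition:
  UDL 11: wL⁴/(8EI) = 30963/EI
  point load 42.2 at a = 9.19: Pa²(3L − a)/(6EI) = 16371/EI
  δ_0 = 47334/EI
Tip deflection under a unit load at B: L³/(3EI) = 612.8/EI.
Compatibility at B: δ_0 − R_B·δ_{BB} = 0, so R_B = 47334/612.8 = 77.25 kip.
Moment equilibrium about A: M_A = Σ(load moments about A) − R_B·L = 1213 − 77.25×12.25 = 266.9 kip·ft.

M_A = 266.9 kip·ft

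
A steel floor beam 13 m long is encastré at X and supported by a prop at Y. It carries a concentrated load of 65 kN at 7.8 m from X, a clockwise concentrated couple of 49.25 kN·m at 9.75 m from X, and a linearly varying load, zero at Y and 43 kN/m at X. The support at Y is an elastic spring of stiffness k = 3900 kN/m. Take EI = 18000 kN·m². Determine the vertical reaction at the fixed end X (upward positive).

Choose R_Y as the redundant. The primary structure is the cantilever fixed at X.
Primary-structure tip deflection at Y by superposition:
  point load 65 at a = 7.8: Pa²(3L − a)/(6EI) = 20564/EI
  clockwise couple 49.25 at a = 9.75: M₀a(2L − a)/(2EI) = 3902/EI
  triangular load, peak 43 at the fixed end: w₀L⁴/(30EI) = 40937/EI
  δ_0 = 65403/EI
Tip deflection under a unit load at Y: L³/(3EI) = 732.3/EI.
With EI = 18000 kN·m²: δ_0 = 3.6335 m and δ_{YY} = 0.040685 m/kN.
Compatibility — the spring shortens by R_Y/k under the reaction it provides: δ_0 − R_Y·δ_{YY} = R_Y/k. With 1/k = 0.000256 m/kN, R_Y = δ_0 / (δ_{YY} + 1/k) = 3.6335 / (0.040685 + 0.000256) = 88.75 kN.
Vertical equilibrium: R_X = ΣP − R_Y = 344.5 − 88.75 = 255.8 kN.

R_X = 255.8 kN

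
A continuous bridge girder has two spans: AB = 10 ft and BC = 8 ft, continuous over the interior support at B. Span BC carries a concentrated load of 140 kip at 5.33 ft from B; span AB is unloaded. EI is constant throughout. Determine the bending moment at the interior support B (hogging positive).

M_B = 73.81 kip·ft

Release continuity at B by inserting a hinge; the redundant is the internal moment M_B. The primary structure is two simply-supported spans AB and BC.
Rotations at B on the released spans (each span's end-slope, ×1/EI):
  span BC: point load 140 at a = 5.33: Pab(L + b)/(6LEI) = 442.9/EI
  relative rotation θ_0 = (0 + 442.9)/EI = 442.9/EI
A unit hogging moment at B produces rotation L₁/(3EI) + L₂/(3EI) = 6/EI.
Slope continuity at B: θ_0 = M_B·6/EI, so M_B = 442.9/6 = 73.81 kip·ft (hogging).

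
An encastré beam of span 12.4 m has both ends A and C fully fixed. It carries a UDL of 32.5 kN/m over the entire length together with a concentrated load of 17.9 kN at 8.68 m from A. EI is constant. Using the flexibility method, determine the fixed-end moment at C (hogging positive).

M_C = 449.1 kN·m

Take the two fixed-end moments M_A, M_C as redundants; the released structure is the simple span AC.
Simple-span end rotations at A and C under the given loads:
  at A: UDL 32.5: wL³/(24EI) = 2582/EI
  at C: UDL 32.5: wL³/(24EI) = 2582/EI
  at A: point load 17.9 at a = 8.68: Pab(L + b)/(6LEI) = 125.2/EI
  at C: point load 17.9 at a = 8.68: Pab(L + a)/(6LEI) = 163.8/EI
  θ_A0 = 2707/EI,  θ_C0 = 2746/EI
Flexibility coefficients: a unit moment at one end gives L/(3EI) there and L/(6EI) at the far end, so f₁₁ = f₂₂ = 4.133/EI and f₁₂ = f₂₁ = 2.067/EI.
Compatibility — zero rotation at each built-in end:
  4.133 M_A + 2.067 M_C = 2707
  2.067 M_A + 4.133 M_C = 2746
Solving the pair gives M_A = 430.4 kN·m and M_C = 449.1 kN·m (hogging).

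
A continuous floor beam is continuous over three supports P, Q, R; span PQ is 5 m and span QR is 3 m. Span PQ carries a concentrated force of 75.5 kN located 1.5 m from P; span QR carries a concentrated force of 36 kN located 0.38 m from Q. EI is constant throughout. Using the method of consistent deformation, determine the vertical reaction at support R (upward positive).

Release continuity at Q by inserting a hinge; the redundant is the internal moment M_Q. The primary structure is two simply-supported spans PQ and QR.
End slopes at the hinge Q, treating each span as simply supported:
  span PQ: point load 75.5 at a = 1.5: Pab(L + a)/(6LEI) = 85.88/EI
  span QR: point load 36 at a = 0.38: Pab(L + b)/(6LEI) = 11.19/EI
  relative rotation θ_0 = (85.88 + 11.19)/EI = 97.07/EI
A unit hogging moment at Q produces rotation L₁/(3EI) + L₂/(3EI) = 2.667/EI.
Compatibility: M_Q·(L₁+L₂)/(3EI) = θ_0, giving M_Q = 36.4 kN·m (hogging).
Span QR, ΣM about R: R_Q^{QR}·3 = 94.32 + 36.4, so R_Q^{QR} = 43.57 kN and R_R = 36 − 43.57 = -7.574 kN.

R_R = -7.574 kN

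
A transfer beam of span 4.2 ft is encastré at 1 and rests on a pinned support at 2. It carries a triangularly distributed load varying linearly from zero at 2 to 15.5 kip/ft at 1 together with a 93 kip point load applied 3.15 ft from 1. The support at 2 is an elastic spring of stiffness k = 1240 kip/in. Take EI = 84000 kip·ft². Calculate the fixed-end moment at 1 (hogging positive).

Release the roller at 2. Primary structure: cantilever fixed at 1.
Deflection at 2 on the released cantilever, summing each load's contribution:
  triangular load, peak 15.5 at the fixed end: w₀L⁴/(30EI) = 160.8/EI
  point load 93 at a = 3.15: Pa²(3L − a)/(6EI) = 1453/EI
  δ_0 = 1614/EI
Flexibility coefficient — unit upward force at 2: δ_{22} = L³/(3EI) = 24.7/EI.
With EI = 84000 kip·ft²: δ_0 = 0.019216 ft and δ_{22} = 0.000294 ft/kip.
Compatibility — the spring shortens by R_2/k under the reaction it provides: δ_0 − R_2·δ_{22} = R_2/k. With 1/k = 1/(1240×12) ft/kip = 0.000067 ft/kip, R_2 = δ_0 / (δ_{22} + 1/k) = 0.019216 / (0.000294 + 0.000067) = 53.2 kip.
Moment equilibrium about 1: M_1 = Σ(load moments about 1) − R_2·L = 338.5 − 53.2×4.2 = 115.1 kip·ft.

M_1 = 115.1 kip·ft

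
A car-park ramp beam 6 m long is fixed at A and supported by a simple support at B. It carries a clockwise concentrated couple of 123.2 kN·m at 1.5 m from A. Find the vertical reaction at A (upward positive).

Take the reaction at B as the redundant and release it; the primary structure is a cantilever fixed at A.
Free-end deflection of the primary structure under the applied loading (downward +):
  clockwise couple 123.2 at a = 1.5: M₀a(2L − a)/(2EI) = 970.2/EI
Flexibility coefficient — unit upward force at B: δ_{BB} = L³/(3EI) = 72/EI.
Compatibility at B: δ_0 − R_B·δ_{BB} = 0, so R_B = 970.2/72 = 13.47 kN.
Vertical equilibrium: R_A = ΣP − R_B = 0 − 13.47 = -13.47 kN.

R_A = -13.47 kN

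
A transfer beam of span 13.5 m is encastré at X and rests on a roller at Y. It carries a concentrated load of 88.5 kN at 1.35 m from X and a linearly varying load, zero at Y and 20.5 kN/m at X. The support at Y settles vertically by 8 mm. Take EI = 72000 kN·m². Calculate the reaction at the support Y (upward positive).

R_Y = 28.26 kN

Choose R_Y as the redundant. The primary structure is the cantilever fixed at X.
Deflection at Y on the released cantilever, summing each load's contribution:
  point load 88.5 at a = 1.35: Pa²(3L − a)/(6EI) = 1052/EI
  triangular load, peak 20.5 at the fixed end: w₀L⁴/(30EI) = 22697/EI
  δ_0 = 23749/EI
Flexibility coefficient — unit upward force at Y: δ_{YY} = L³/(3EI) = 820.1/EI.
With EI = 72000 kN·m²: δ_0 = 0.32985 m and δ_{YY} = 0.011391 m/kN.
Compatibility — the beam at Y must follow the support down by 0.008 m: δ_0 − R_Y·δ_{YY} = 0.008, so R_Y = (0.32985 − 0.008)/0.011391 = 28.26 kN.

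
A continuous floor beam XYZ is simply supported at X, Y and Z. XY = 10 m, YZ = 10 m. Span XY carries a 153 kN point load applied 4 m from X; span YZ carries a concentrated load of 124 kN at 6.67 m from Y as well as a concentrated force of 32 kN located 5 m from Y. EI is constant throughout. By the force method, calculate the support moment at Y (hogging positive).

M_Y = 250.3 kN·m

Insert a hinge at Y; M_Y is the redundant, and each span becomes simply supported.
Discontinuity in slope at Y on the released structure — sum the simple-span end rotations:
  span XY: point load 153 at a = 4: Pab(L + a)/(6LEI) = 856.8/EI
  span YZ: point load 124 at a = 6.67: Pab(L + b)/(6LEI) = 611.9/EI
  span YZ: point load 32 at a = 5: Pab(L + b)/(6LEI) = 200/EI
  relative rotation θ_0 = (856.8 + 811.9)/EI = 1669/EI
A unit hogging moment at Y produces rotation L₁/(3EI) + L₂/(3EI) = 6.667/EI.
Compatibility: M_Y·(L₁+L₂)/(3EI) = θ_0, giving M_Y = 250.3 kN·m (hogging).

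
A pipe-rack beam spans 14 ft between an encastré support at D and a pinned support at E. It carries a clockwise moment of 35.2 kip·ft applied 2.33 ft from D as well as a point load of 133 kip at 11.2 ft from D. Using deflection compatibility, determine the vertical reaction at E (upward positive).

Release the roller at E. Primary structure: cantilever fixed at D.
Primary-structure tip deflection at E by superposition:
  clockwise couple 35.2 at a = 2.33: M₀a(2L − a)/(2EI) = 1053/EI
  point load 133 at a = 11.2: Pa²(3L − a)/(6EI) = 85642/EI
  δ_0 = 86695/EI
Tip deflection under a unit load at E: L³/(3EI) = 914.7/EI.
The prop prevents deflection at E: R_E = δ_0/δ_{EE} = 86695/914.7 = 94.78 kip.

R_E = 94.78 kip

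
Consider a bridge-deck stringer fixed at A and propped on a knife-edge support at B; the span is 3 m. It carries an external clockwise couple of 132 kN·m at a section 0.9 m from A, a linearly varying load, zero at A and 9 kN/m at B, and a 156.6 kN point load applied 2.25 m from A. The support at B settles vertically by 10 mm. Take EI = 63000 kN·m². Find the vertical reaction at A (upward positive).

R_A = 99.92 kN

Choose R_B as the redundant. The primary structure is the cantilever fixed at A.
Primary-structure tip deflection at B by superposition:
  clockwise couple 132 at a = 0.9: M₀a(2L − a)/(2EI) = 302.9/EI
  triangular load, peak 9 at the free end: 11w₀L⁴/(120EI) = 66.83/EI
  point load 156.6 at a = 2.25: Pa²(3L − a)/(6EI) = 891.9/EI
  δ_0 = 1262/EI
Tip deflection under a unit load at B: L³/(3EI) = 9/EI.
With EI = 63000 kN·m²: δ_0 = 0.020026 m and δ_{BB} = 0.000143 m/kN.
Compatibility — the beam at B must follow the support down by 0.01 m: δ_0 − R_B·δ_{BB} = 0.01, so R_B = (0.020026 − 0.01)/0.000143 = 70.18 kN.
Vertical equilibrium: R_A = ΣP − R_B = 170.1 − 70.18 = 99.92 kN.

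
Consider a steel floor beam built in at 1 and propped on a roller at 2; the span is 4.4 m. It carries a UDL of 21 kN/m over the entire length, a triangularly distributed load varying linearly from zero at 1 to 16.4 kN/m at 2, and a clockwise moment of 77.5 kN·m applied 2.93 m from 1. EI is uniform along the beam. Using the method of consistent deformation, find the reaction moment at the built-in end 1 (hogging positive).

Take the reaction at 2 as the redundant and release it; the primary structure is a cantilever fixed at 1.
Downward deflection at the released point 2 due to the loads:
  UDL 21: wL⁴/(8EI) = 983.9/EI
  triangular load, peak 16.4 at the free end: 11w₀L⁴/(120EI) = 563.5/EI
  clockwise couple 77.5 at a = 2.93: M₀a(2L − a)/(2EI) = 666.5/EI
  δ_0 = 2214/EI
Flexibility coefficient — unit upward force at 2: δ_{22} = L³/(3EI) = 28.39/EI.
Compatibility at 2: δ_0 − R_2·δ_{22} = 0, so R_2 = 2214/28.39 = 77.97 kN.
Moment equilibrium about 1: M_1 = Σ(load moments about 1) − R_2·L = 386.6 − 77.97×4.4 = 43.57 kN·m.

M_1 = 43.57 kN·m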